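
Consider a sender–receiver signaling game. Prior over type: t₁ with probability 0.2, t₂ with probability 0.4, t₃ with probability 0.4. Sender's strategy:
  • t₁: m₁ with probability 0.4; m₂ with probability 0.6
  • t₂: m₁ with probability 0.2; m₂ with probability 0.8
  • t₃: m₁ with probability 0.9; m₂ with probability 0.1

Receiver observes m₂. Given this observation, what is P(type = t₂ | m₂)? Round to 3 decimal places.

Apply Bayes' rule using the sender's strategy as the likelihood.
P(m₂) = 0.2·0.6 + 0.4·0.8 + 0.4·0.1 = 0.48
P(t₂ | m₂) = (0.4·0.8) / 0.48 = 0.32 / 0.48 = 0.666667

0.667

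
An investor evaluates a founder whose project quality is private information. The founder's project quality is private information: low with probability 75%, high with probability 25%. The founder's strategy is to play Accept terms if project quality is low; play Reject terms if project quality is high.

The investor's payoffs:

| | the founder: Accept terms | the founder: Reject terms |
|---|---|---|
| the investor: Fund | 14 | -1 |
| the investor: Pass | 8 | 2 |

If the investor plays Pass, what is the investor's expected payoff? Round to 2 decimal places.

Take the expectation over the founder's project quality, weighting each type's action by its prior probability.
E[Pass] = 0.75·8 + 0.25·2 = 6 + 0.5 = 6.5

6.50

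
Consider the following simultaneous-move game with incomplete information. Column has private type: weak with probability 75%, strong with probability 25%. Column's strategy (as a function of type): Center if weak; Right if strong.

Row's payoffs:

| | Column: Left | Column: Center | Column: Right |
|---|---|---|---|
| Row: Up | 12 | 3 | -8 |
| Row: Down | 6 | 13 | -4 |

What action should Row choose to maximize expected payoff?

E[Up] = 0.75·(3) + 0.25·(-8) = 0.25
E[Down] = 0.75·(13) + 0.25·(-4) = 8.75
Best response: Down (8.75 is the largest).

Down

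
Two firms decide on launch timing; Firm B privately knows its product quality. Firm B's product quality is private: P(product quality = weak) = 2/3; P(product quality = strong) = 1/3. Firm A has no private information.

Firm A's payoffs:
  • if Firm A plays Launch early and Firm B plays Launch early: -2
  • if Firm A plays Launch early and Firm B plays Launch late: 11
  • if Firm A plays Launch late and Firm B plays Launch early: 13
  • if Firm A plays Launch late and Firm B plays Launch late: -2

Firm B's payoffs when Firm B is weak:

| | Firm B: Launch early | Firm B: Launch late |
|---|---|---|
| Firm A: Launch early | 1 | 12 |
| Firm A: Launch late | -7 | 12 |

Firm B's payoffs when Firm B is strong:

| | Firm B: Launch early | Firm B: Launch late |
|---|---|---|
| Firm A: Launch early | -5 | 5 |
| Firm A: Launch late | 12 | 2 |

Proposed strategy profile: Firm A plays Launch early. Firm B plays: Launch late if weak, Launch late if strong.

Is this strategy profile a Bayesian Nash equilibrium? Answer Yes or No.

Firm A plays Launch early: E[Launch early] = 2/3·(11) + 1/3·(11) = 11; E[Launch late] = -2. Best-responding. ✓
Firm B (product quality weak), facing Launch early: Launch early gives 1, Launch late gives 12. Proposed Launch late is best. ✓
Firm B (product quality strong), facing Launch early: Launch early gives -5, Launch late gives 5. Proposed Launch late is best. ✓

Yes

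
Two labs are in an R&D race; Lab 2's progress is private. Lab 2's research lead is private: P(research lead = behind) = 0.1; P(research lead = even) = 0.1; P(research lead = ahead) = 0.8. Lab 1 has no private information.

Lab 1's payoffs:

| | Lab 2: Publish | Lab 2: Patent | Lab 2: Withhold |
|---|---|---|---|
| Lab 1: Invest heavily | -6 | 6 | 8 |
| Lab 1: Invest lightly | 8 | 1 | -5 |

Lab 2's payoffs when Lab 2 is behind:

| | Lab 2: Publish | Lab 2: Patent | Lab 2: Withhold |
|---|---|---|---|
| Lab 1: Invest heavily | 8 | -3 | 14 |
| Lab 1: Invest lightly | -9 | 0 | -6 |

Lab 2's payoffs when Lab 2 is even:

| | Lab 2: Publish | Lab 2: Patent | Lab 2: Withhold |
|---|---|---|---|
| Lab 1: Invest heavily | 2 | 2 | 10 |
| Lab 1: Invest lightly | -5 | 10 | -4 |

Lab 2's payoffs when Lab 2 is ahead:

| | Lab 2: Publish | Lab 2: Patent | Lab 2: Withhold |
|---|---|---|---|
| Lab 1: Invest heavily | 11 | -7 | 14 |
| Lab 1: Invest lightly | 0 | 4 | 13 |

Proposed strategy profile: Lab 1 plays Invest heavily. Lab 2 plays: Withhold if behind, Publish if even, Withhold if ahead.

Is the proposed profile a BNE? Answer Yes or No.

A profile is a BNE iff every type of every player is best-responding given beliefs about the other side.
Lab 1 plays Invest heavily: E[Invest heavily] = 0.1·(8) + 0.1·(-6) + 0.8·(8) = 6.6; E[Invest lightly] = -3.7. Best-responding. ✓
Lab 2 (research lead behind), facing Invest heavily: Publish gives 8, Patent gives -3, Withhold gives 14. Proposed Withhold is best. ✓
Lab 2 (research lead even), facing Invest heavily: Publish gives 2, Patent gives 2, Withhold gives 10. Proposed Publish is not best — profitable deviation exists. ✗
Lab 2 (research lead ahead), facing Invest heavily: Publish gives 11, Patent gives -7, Withhold gives 14. Proposed Withhold is best. ✓

No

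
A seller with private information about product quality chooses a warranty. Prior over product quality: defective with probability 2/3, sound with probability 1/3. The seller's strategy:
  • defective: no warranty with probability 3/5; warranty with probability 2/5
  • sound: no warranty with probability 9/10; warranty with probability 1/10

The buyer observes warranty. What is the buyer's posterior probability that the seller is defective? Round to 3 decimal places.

0.889

Apply Bayes' rule using the sender's strategy as the likelihood.
P(warranty) = (2/3)·(2/5) + (1/3)·(1/10) = 3/10
P(defective | warranty) = ((2/3)·(2/5)) / (3/10) = (4/15) / (3/10) = 8/9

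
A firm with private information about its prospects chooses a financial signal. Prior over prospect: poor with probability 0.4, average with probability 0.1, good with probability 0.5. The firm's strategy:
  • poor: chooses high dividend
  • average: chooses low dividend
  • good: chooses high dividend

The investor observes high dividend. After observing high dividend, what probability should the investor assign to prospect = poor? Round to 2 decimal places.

P(high dividend) = 0.4·1 + 0.1·0 + 0.5·1 = 0.9
P(poor | high dividend) = (0.4·1) / 0.9 = 0.4 / 0.9 = 0.444444

0.44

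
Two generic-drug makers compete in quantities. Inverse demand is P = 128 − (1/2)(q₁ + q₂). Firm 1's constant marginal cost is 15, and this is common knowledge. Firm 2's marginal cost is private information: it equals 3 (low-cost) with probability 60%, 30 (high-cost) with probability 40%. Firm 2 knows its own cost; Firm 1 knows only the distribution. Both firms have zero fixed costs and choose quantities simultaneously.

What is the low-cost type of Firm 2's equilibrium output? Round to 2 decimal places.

Type-c best response for Firm 2: q₂(c) = (128 − c) − q₁/2.
Firm 1 maximizes expected profit; its first-order condition is 128 − q₁ − (1/2)E[q₂] − 15 = 0.
Substituting E[q₂] and solving: E[c₂] = 13.8, so q₁ = (128 − 2·15 + 13.8)/(3/2) = 74.5333.
q₂(low-cost) = (128 − 3 − (1/2)·74.5333) = 87.7333.

87.73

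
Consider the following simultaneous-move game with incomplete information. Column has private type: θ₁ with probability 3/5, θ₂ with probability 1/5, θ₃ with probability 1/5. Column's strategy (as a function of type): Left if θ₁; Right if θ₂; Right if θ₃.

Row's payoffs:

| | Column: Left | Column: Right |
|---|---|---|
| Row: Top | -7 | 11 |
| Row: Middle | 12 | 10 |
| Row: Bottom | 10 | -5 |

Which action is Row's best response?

Compute Row's expected payoff for each action, taking the expectation over Column's type.
E[Top] = 3/5·(-7) + 1/5·(11) + 1/5·(11) = 1/5
E[Middle] = 3/5·(12) + 1/5·(10) + 1/5·(10) = 56/5
E[Bottom] = 3/5·(10) + 1/5·(-5) + 1/5·(-5) = 4
Best response: Middle (56/5 is the largest).

Middle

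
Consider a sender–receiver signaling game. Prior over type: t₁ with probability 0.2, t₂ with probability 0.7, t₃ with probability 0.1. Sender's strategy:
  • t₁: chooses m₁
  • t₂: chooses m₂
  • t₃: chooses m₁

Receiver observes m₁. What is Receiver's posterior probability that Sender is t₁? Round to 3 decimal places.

0.667

P(m₁) = 0.2·1 + 0.7·0 + 0.1·1 = 0.3
P(t₁ | m₁) = (0.2·1) / 0.3 = 0.2 / 0.3 = 0.666667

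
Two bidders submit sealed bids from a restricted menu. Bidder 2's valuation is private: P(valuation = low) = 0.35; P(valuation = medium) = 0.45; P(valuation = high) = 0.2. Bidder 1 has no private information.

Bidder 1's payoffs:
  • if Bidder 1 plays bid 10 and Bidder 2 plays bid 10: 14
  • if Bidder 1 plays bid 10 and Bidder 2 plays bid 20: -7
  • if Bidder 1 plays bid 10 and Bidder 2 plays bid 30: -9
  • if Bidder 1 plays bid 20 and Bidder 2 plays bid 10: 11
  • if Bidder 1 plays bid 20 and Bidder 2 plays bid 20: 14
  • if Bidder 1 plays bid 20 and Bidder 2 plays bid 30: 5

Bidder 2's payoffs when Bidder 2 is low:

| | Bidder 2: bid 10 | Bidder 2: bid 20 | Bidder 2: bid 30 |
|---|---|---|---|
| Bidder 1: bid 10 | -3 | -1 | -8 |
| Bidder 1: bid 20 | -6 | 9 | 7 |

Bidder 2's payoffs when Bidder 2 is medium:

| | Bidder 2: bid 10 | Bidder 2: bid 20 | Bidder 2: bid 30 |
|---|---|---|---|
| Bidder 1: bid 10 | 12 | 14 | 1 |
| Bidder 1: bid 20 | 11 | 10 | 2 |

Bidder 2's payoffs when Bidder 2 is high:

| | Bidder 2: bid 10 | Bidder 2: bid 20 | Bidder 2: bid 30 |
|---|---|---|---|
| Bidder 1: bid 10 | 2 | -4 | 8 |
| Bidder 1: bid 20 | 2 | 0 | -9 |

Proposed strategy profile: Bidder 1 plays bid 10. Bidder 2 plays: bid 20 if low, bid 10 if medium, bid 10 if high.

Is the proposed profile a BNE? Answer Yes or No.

No

Bidder 1 plays bid 10: E[bid 10] = 0.35·(-7) + 0.45·(14) + 0.2·(14) = 6.65; E[bid 20] = 12.05. Not best-responding. ✗
Bidder 2 (valuation low), facing bid 10: bid 10 gives -3, bid 20 gives -1, bid 30 gives -8. Proposed bid 20 is best. ✓
Bidder 2 (valuation medium), facing bid 10: bid 10 gives 12, bid 20 gives 14, bid 30 gives 1. Proposed bid 10 is not best — profitable deviation exists. ✗
Bidder 2 (valuation high), facing bid 10: bid 10 gives 2, bid 20 gives -4, bid 30 gives 8. Proposed bid 10 is not best — profitable deviation exists. ✗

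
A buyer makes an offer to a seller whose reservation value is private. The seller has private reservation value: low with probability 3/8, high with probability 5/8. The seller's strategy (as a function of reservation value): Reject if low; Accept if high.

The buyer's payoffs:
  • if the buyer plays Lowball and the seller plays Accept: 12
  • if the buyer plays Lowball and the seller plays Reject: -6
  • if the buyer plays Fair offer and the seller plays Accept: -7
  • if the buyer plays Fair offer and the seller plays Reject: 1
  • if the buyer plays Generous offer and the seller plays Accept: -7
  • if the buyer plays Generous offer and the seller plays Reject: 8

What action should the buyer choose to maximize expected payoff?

E[Lowball] = 3/8·(-6) + 5/8·(12) = 21/4
E[Fair offer] = 3/8·(1) + 5/8·(-7) = -4
E[Generous offer] = 3/8·(8) + 5/8·(-7) = -11/8
Best response: Lowball (21/4 is the largest).

Lowball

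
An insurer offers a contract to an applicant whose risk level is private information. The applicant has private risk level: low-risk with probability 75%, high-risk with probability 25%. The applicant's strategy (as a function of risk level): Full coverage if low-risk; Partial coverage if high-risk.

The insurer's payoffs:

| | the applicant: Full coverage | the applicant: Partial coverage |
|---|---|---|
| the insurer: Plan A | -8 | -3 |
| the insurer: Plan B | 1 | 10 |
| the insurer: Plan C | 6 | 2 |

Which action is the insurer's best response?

E[Plan A] = 0.75·(-8) + 0.25·(-3) = -6.75
E[Plan B] = 0.75·(1) + 0.25·(10) = 3.25
E[Plan C] = 0.75·(6) + 0.25·(2) = 5
Best response: Plan C (5 is the largest).

Plan C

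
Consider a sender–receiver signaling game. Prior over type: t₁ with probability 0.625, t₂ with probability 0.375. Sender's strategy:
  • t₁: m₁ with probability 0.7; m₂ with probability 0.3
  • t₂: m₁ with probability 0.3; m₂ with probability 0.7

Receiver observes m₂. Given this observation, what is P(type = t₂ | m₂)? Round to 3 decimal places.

P(m₂) = 0.625·0.3 + 0.375·0.7 = 0.45
P(t₂ | m₂) = (0.375·0.7) / 0.45 = 0.2625 / 0.45 = 0.583333

0.583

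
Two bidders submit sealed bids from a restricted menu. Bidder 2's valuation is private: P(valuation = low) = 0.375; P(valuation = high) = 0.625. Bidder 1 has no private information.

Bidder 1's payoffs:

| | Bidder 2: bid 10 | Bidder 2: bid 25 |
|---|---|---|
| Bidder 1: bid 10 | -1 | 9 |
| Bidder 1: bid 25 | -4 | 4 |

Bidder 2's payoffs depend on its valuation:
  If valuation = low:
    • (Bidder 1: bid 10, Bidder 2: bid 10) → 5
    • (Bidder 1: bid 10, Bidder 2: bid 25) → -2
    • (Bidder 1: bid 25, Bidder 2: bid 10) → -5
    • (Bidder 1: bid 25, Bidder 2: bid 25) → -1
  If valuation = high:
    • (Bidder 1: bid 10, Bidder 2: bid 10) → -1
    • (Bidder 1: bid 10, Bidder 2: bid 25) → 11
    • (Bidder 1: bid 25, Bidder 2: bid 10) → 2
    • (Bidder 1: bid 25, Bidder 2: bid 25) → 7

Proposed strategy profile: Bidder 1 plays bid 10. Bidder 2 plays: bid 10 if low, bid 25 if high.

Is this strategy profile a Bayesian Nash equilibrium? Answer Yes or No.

Bidder 1 plays bid 10: E[bid 10] = 0.375·(-1) + 0.625·(9) = 5.25; E[bid 25] = 1. Best-responding. ✓
Bidder 2 (valuation low), facing bid 10: bid 10 gives 5, bid 25 gives -2. Proposed bid 10 is best. ✓
Bidder 2 (valuation high), facing bid 10: bid 10 gives -1, bid 25 gives 11. Proposed bid 25 is best. ✓

Yes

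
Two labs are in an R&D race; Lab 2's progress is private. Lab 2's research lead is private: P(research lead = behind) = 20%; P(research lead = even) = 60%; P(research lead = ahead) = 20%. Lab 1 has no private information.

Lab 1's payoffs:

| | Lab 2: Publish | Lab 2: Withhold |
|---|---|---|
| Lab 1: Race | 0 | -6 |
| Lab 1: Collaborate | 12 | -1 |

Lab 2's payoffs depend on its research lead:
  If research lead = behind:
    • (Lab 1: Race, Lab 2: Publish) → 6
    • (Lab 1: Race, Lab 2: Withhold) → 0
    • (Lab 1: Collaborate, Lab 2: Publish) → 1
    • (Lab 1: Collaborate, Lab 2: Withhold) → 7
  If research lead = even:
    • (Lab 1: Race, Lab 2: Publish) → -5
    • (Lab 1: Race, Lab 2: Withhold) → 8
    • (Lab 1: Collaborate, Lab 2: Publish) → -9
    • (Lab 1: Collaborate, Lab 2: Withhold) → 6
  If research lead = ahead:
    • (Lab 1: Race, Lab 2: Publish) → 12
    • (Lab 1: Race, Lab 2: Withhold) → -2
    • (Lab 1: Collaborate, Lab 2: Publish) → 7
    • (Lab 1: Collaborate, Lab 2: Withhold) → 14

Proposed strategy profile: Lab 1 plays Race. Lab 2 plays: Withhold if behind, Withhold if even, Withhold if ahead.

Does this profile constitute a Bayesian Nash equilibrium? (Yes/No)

No

A profile is a BNE iff every type of every player is best-responding given beliefs about the other side.
Lab 1 plays Race: E[Race] = 0.2·(-6) + 0.6·(-6) + 0.2·(-6) = -6; E[Collaborate] = -1. Not best-responding. ✗
Lab 2 (research lead behind), facing Race: Publish gives 6, Withhold gives 0. Proposed Withhold is not best — profitable deviation exists. ✗
Lab 2 (research lead even), facing Race: Publish gives -5, Withhold gives 8. Proposed Withhold is best. ✓
Lab 2 (research lead ahead), facing Race: Publish gives 12, Withhold gives -2. Proposed Withhold is not best — profitable deviation exists. ✗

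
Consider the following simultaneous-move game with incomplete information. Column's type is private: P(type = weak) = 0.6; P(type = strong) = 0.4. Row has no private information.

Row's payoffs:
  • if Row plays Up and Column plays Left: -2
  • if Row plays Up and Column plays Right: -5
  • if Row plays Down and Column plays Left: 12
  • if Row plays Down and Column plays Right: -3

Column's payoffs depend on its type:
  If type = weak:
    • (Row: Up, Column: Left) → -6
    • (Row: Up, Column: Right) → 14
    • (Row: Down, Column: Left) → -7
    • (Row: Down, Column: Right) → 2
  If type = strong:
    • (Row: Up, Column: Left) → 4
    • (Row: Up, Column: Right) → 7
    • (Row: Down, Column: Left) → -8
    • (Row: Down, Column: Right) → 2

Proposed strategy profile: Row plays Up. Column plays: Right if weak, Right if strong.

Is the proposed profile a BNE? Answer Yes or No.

No

A profile is a BNE iff every type of every player is best-responding given beliefs about the other side.
Row plays Up: E[Up] = 0.6·(-5) + 0.4·(-5) = -5; E[Down] = -3. Not best-responding. ✗
Column (type weak), facing Up: Left gives -6, Right gives 14. Proposed Right is best. ✓
Column (type strong), facing Up: Left gives 4, Right gives 7. Proposed Right is best. ✓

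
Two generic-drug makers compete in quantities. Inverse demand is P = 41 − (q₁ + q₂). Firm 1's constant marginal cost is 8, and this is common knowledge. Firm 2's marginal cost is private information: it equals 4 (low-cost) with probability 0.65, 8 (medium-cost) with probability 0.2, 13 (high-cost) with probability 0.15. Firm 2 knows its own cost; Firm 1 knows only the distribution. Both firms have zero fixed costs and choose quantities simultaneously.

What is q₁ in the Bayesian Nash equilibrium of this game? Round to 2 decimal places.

10.38

Firm 2 with cost c maximizes (41 − (q₁+q₂) − c)·q₂, giving q₂(c) = (41 − c − q₁)/2.
E[c₂] = 0.65·4 + 0.2·8 + 0.15·13 = 6.15
Firm 1's FOC against E[q₂] yields q₁ = (41 − 2·8 + E[c₂])/3 = (41 − 16 + 6.15)/3 = 10.3833.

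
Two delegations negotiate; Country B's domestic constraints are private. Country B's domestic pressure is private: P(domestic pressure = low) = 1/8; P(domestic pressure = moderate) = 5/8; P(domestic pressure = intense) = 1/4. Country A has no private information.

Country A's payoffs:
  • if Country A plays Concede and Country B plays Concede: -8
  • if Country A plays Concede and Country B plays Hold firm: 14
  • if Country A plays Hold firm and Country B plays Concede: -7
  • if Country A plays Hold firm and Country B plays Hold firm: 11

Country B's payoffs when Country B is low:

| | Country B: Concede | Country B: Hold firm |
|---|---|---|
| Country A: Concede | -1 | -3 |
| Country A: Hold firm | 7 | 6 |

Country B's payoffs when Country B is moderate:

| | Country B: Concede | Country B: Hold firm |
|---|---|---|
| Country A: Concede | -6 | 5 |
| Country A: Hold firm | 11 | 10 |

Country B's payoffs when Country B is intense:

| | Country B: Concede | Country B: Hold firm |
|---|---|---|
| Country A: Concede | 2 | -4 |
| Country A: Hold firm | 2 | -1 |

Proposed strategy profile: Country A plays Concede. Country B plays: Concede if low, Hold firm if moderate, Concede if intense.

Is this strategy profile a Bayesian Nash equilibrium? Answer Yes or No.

Yes

Country A plays Concede: E[Concede] = 1/8·(-8) + 5/8·(14) + 1/4·(-8) = 23/4; E[Hold firm] = 17/4. Best-responding. ✓
Country B (domestic pressure low), facing Concede: Concede gives -1, Hold firm gives -3. Proposed Concede is best. ✓
Country B (domestic pressure moderate), facing Concede: Concede gives -6, Hold firm gives 5. Proposed Hold firm is best. ✓
Country B (domestic pressure intense), facing Concede: Concede gives 2, Hold firm gives -4. Proposed Concede is best. ✓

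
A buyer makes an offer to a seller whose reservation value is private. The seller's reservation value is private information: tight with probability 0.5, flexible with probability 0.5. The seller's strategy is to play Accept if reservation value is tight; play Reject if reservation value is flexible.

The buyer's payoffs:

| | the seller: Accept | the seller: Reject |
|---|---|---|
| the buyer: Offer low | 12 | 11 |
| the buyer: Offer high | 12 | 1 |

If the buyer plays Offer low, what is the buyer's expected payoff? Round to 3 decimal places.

Take the expectation over the seller's reservation value, weighting each type's action by its prior probability.
E[Offer low] = 0.5·12 + 0.5·11 = 6 + 5.5 = 11.5

11.500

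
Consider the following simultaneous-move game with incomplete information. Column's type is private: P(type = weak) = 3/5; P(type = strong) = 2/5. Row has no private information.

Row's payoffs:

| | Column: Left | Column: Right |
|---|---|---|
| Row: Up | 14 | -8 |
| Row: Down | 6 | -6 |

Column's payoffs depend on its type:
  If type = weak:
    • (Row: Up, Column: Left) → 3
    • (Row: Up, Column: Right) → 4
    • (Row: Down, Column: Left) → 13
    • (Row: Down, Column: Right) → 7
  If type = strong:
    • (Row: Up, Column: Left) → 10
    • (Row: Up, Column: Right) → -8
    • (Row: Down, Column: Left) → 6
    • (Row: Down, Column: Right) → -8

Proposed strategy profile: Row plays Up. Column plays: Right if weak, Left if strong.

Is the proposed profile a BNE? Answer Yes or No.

Yes

Row plays Up: E[Up] = 3/5·(-8) + 2/5·(14) = 4/5; E[Down] = -6/5. Best-responding. ✓
Column (type weak), facing Up: Left gives 3, Right gives 4. Proposed Right is best. ✓
Column (type strong), facing Up: Left gives 10, Right gives -8. Proposed Left is best. ✓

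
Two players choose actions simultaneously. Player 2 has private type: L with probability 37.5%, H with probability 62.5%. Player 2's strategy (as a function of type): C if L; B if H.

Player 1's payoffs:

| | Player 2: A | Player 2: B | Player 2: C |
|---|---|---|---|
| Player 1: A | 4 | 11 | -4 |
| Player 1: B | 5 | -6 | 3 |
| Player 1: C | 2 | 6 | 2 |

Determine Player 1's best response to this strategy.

A

E[A] = 0.375·(-4) + 0.625·(11) = 5.375
E[B] = 0.375·(3) + 0.625·(-6) = -2.625
E[C] = 0.375·(2) + 0.625·(6) = 4.5
Best response: A (5.375 is the largest).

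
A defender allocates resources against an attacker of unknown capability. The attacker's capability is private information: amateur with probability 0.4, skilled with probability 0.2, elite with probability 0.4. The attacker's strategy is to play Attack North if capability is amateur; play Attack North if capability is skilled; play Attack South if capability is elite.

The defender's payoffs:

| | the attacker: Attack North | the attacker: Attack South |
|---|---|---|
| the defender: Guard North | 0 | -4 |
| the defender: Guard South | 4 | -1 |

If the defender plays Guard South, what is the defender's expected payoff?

Take the expectation over the attacker's capability, weighting each type's action by its prior probability.
E[Guard South] = 0.4·4 + 0.2·4 + 0.4·(-1) = 1.6 + 0.8 + (-0.4) = 2

2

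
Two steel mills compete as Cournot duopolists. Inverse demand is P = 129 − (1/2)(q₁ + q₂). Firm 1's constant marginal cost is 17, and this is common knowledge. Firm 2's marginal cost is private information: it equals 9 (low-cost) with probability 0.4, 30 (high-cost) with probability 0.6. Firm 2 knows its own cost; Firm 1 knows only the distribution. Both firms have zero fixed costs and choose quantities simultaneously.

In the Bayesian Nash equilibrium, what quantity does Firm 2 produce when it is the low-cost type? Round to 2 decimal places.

81.13

Type-c best response for Firm 2: q₂(c) = (129 − c) − q₁/2.
Firm 1 maximizes expected profit; its first-order condition is 129 − q₁ − (1/2)E[q₂] − 17 = 0.
Substituting E[q₂] and solving: E[c₂] = 21.6, so q₁ = (129 − 2·17 + 21.6)/(3/2) = 77.7333.
q₂(low-cost) = (129 − 9 − (1/2)·77.7333) = 81.1333.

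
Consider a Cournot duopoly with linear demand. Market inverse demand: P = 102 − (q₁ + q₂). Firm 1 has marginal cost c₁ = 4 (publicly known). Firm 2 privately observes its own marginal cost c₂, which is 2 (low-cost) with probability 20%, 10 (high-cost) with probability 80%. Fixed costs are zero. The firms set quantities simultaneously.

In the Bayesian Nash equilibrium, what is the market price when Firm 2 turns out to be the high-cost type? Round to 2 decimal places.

Each type of Firm 2 best-responds to q₁; Firm 1 best-responds to the expected q₂ over Firm 2's types.
Firm 2 with cost c maximizes (102 − (q₁+q₂) − c)·q₂, giving q₂(c) = (102 − c − q₁)/2.
E[c₂] = 0.2·2 + 0.8·10 = 8.4
Firm 1's FOC against E[q₂] yields q₁ = (102 − 2·4 + E[c₂])/3 = (102 − 8 + 8.4)/3 = 34.1333.
q₂(high-cost) = 28.9333, so P = 102 − (34.1333 + 28.9333) = 38.9333.

38.93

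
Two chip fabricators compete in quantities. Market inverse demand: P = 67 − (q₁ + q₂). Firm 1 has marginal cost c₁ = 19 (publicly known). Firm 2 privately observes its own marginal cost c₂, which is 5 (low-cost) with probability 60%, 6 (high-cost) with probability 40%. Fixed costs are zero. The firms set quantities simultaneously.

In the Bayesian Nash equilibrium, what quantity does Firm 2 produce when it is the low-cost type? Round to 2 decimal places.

25.27

Type-c best response for Firm 2: q₂(c) = (67 − c)/2 − q₁/2.
Firm 1 maximizes expected profit; its first-order condition is 67 − 2q₁ − E[q₂] − 19 = 0.
Substituting E[q₂] and solving: E[c₂] = 5.4, so q₁ = (67 − 2·19 + 5.4)/3 = 11.4667.
q₂(low-cost) = (67 − 5 − 11.4667)/2 = 25.2667.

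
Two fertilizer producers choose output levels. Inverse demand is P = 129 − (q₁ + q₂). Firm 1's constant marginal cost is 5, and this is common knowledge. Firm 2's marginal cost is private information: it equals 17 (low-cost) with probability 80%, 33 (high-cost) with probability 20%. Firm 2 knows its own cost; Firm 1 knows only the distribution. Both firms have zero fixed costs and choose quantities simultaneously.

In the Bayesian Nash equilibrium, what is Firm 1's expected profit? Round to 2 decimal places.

2152.96

Firm 2 with cost c maximizes (129 − (q₁+q₂) − c)·q₂, giving q₂(c) = (129 − c − q₁)/2.
E[c₂] = 0.8·17 + 0.2·33 = 20.2
Firm 1's FOC against E[q₂] yields q₁ = (129 − 2·5 + E[c₂])/3 = (129 − 10 + 20.2)/3 = 46.4.
E[P] = 129 − (q₁ + E[q₂]) = 51.4; Firm 1's expected profit = (E[P] − 5)·q₁ = (51.4 − 5)·46.4 = 2152.96.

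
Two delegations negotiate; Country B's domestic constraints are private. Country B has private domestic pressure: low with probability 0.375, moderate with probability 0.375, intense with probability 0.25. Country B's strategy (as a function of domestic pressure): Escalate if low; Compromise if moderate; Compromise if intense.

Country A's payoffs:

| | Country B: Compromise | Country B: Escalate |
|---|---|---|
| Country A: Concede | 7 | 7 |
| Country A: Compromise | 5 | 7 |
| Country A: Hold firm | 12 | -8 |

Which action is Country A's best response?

Compute Country A's expected payoff for each action, taking the expectation over Country B's type.
E[Concede] = 0.375·(7) + 0.375·(7) + 0.25·(7) = 7
E[Compromise] = 0.375·(7) + 0.375·(5) + 0.25·(5) = 5.75
E[Hold firm] = 0.375·(-8) + 0.375·(12) + 0.25·(12) = 4.5
Best response: Concede (7 is the largest).

Concede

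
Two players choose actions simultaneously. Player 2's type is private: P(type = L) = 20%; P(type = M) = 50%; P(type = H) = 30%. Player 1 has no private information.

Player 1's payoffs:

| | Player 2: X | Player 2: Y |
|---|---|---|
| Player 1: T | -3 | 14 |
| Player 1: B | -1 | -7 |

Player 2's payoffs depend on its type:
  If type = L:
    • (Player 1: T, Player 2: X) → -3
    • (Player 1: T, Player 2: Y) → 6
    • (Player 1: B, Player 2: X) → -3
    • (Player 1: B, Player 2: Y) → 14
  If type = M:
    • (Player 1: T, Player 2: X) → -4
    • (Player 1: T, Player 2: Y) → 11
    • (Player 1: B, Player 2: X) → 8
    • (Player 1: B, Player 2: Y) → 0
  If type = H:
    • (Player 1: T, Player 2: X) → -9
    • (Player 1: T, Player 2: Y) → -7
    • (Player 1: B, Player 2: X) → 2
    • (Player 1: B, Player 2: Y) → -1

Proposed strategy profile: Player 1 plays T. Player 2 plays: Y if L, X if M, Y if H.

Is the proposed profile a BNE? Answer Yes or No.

A profile is a BNE iff every type of every player is best-responding given beliefs about the other side.
Player 1 plays T: E[T] = 0.2·(14) + 0.5·(-3) + 0.3·(14) = 5.5; E[B] = -4. Best-responding. ✓
Player 2 (type L), facing T: X gives -3, Y gives 6. Proposed Y is best. ✓
Player 2 (type M), facing T: X gives -4, Y gives 11. Proposed X is not best — profitable deviation exists. ✗
Player 2 (type H), facing T: X gives -9, Y gives -7. Proposed Y is best. ✓

No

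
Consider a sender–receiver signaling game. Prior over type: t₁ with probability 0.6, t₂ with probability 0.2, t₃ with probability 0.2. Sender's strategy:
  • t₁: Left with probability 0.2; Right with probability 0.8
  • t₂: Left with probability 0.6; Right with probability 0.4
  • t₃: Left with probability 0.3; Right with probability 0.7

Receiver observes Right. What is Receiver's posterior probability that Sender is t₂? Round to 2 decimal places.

P(Right) = 0.6·0.8 + 0.2·0.4 + 0.2·0.7 = 0.7
P(t₂ | Right) = (0.2·0.4) / 0.7 = 0.08 / 0.7 = 0.114286

0.11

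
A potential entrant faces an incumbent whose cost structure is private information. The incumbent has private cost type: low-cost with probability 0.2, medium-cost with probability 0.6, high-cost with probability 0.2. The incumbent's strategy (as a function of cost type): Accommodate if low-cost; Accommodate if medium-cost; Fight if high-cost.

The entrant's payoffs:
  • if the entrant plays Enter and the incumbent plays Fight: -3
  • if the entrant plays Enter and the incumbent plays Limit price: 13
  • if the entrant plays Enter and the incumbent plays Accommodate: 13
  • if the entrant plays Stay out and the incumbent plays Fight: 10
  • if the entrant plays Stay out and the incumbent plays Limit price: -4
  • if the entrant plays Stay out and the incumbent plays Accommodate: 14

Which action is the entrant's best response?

E[Enter] = 0.2·(13) + 0.6·(13) + 0.2·(-3) = 9.8
E[Stay out] = 0.2·(14) + 0.6·(14) + 0.2·(10) = 13.2
Best response: Stay out (13.2 is the largest).

Stay out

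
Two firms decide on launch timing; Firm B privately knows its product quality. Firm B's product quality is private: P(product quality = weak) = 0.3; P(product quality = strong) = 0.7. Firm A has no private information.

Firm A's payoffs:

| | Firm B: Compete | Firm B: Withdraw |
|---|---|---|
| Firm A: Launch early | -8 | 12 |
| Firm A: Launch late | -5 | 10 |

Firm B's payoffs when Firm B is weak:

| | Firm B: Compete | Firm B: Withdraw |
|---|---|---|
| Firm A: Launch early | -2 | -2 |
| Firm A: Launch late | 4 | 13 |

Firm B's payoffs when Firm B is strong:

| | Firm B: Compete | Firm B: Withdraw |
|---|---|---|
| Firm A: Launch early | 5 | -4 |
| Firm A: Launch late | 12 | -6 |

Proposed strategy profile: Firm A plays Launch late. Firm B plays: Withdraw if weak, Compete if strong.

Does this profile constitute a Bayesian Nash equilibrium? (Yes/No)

Firm A plays Launch late: E[Launch late] = 0.3·(10) + 0.7·(-5) = -0.5; E[Launch early] = -2. Best-responding. ✓
Firm B (product quality weak), facing Launch late: Compete gives 4, Withdraw gives 13. Proposed Withdraw is best. ✓
Firm B (product quality strong), facing Launch late: Compete gives 12, Withdraw gives -6. Proposed Compete is best. ✓

Yes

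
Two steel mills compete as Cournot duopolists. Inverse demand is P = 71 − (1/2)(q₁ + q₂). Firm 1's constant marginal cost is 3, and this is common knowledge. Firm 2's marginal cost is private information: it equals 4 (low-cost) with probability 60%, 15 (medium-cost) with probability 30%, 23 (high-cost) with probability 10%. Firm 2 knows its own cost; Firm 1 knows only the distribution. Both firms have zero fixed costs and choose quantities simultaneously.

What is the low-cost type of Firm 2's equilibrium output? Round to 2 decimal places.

Type-c best response for Firm 2: q₂(c) = (71 − c) − q₁/2.
Firm 1 maximizes expected profit; its first-order condition is 71 − q₁ − (1/2)E[q₂] − 3 = 0.
Substituting E[q₂] and solving: E[c₂] = 9.2, so q₁ = (71 − 2·3 + 9.2)/(3/2) = 49.4667.
q₂(low-cost) = (71 − 4 − (1/2)·49.4667) = 42.2667.

42.27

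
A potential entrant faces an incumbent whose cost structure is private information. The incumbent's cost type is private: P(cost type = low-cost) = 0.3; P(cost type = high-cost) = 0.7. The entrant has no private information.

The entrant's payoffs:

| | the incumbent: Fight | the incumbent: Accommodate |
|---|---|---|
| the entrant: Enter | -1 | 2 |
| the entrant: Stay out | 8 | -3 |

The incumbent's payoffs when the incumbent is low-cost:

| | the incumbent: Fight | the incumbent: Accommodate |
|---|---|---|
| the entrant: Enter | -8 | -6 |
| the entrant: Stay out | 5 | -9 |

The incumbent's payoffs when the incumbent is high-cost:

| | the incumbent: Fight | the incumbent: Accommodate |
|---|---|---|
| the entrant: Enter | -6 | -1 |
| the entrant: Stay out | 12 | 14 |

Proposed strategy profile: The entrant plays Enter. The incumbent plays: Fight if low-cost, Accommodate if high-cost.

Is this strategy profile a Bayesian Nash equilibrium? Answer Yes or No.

The entrant plays Enter: E[Enter] = 0.3·(-1) + 0.7·(2) = 1.1; E[Stay out] = 0.3. Best-responding. ✓
The incumbent (cost type low-cost), facing Enter: Fight gives -8, Accommodate gives -6. Proposed Fight is not best — profitable deviation exists. ✗
The incumbent (cost type high-cost), facing Enter: Fight gives -6, Accommodate gives -1. Proposed Accommodate is best. ✓

No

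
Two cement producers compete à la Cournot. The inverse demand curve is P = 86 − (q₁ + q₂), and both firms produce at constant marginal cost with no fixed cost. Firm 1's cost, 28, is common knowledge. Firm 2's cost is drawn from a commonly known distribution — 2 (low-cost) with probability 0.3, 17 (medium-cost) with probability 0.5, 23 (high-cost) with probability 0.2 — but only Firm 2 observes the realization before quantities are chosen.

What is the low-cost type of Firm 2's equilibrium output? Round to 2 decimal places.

34.72

Firm 2 with cost c maximizes (86 − (q₁+q₂) − c)·q₂, giving q₂(c) = (86 − c − q₁)/2.
E[c₂] = 0.3·2 + 0.5·17 + 0.2·23 = 13.7
Firm 1's FOC against E[q₂] yields q₁ = (86 − 2·28 + E[c₂])/3 = (86 − 56 + 13.7)/3 = 14.5667.
q₂(low-cost) = (86 − 2 − 14.5667)/2 = 34.7167.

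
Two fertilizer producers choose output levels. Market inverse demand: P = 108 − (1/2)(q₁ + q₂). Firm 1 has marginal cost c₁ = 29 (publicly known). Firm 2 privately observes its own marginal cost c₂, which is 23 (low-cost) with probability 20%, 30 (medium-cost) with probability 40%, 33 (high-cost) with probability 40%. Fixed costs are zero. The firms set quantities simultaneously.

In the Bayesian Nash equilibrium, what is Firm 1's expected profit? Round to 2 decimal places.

Type-c best response for Firm 2: q₂(c) = (108 − c) − q₁/2.
Firm 1 maximizes expected profit; its first-order condition is 108 − q₁ − (1/2)E[q₂] − 29 = 0.
Substituting E[q₂] and solving: E[c₂] = 29.8, so q₁ = (108 − 2·29 + 29.8)/(3/2) = 53.2.
E[P] = 108 − (1/2)·(q₁ + E[q₂]) = 55.6; Firm 1's expected profit = (E[P] − 29)·q₁ = (55.6 − 29)·53.2 = 1415.12.

1415.12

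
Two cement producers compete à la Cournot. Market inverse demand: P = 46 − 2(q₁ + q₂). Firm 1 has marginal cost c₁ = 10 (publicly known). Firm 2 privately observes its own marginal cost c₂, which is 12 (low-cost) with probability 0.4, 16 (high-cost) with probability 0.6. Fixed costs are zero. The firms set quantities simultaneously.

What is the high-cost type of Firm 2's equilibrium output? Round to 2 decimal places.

4.13

Firm 2 with cost c maximizes (46 − 2(q₁+q₂) − c)·q₂, giving q₂(c) = (46 − c − 2q₁)/4.
E[c₂] = 0.4·12 + 0.6·16 = 14.4
Firm 1's FOC against E[q₂] yields q₁ = (46 − 2·10 + E[c₂])/6 = (46 − 20 + 14.4)/6 = 6.73333.
q₂(high-cost) = (46 − 16 − 2·6.73333)/4 = 4.13333.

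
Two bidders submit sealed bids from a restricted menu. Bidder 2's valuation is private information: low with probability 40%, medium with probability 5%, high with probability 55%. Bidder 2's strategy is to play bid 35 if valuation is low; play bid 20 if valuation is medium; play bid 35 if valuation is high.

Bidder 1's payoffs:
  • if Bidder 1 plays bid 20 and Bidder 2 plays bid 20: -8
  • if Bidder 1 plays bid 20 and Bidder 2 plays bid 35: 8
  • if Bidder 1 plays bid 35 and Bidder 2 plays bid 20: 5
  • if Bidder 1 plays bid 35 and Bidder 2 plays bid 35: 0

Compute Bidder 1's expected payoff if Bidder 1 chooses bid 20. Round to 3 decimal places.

E[bid 20] = 0.4·8 + 0.05·(-8) + 0.55·8 = 3.2 + (-0.4) + 4.4 = 7.2

7.200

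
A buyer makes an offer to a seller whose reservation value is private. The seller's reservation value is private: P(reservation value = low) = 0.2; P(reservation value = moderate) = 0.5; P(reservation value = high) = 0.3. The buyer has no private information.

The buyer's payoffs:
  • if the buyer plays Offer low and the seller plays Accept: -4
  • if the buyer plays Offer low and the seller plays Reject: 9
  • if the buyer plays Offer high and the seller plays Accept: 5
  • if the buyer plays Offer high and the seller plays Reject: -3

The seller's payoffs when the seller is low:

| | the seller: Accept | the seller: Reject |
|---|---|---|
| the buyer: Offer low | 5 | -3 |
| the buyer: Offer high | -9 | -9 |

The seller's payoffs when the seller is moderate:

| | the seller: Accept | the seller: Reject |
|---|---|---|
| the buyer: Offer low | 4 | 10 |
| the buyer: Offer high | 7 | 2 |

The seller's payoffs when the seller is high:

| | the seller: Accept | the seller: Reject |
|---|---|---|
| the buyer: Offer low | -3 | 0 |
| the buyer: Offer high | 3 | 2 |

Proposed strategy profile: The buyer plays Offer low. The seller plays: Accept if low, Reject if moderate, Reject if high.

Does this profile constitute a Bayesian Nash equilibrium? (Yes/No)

Yes

The buyer plays Offer low: E[Offer low] = 0.2·(-4) + 0.5·(9) + 0.3·(9) = 6.4; E[Offer high] = -1.4. Best-responding. ✓
The seller (reservation value low), facing Offer low: Accept gives 5, Reject gives -3. Proposed Accept is best. ✓
The seller (reservation value moderate), facing Offer low: Accept gives 4, Reject gives 10. Proposed Reject is best. ✓
The seller (reservation value high), facing Offer low: Accept gives -3, Reject gives 0. Proposed Reject is best. ✓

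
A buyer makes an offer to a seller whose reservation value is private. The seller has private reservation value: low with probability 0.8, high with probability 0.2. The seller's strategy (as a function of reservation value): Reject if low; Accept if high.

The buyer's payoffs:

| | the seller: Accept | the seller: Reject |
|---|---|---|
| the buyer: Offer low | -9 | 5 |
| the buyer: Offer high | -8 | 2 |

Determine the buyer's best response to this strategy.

E[Offer low] = 0.8·(5) + 0.2·(-9) = 2.2
E[Offer high] = 0.8·(2) + 0.2·(-8) = 0
Best response: Offer low (2.2 is the largest).

Offer low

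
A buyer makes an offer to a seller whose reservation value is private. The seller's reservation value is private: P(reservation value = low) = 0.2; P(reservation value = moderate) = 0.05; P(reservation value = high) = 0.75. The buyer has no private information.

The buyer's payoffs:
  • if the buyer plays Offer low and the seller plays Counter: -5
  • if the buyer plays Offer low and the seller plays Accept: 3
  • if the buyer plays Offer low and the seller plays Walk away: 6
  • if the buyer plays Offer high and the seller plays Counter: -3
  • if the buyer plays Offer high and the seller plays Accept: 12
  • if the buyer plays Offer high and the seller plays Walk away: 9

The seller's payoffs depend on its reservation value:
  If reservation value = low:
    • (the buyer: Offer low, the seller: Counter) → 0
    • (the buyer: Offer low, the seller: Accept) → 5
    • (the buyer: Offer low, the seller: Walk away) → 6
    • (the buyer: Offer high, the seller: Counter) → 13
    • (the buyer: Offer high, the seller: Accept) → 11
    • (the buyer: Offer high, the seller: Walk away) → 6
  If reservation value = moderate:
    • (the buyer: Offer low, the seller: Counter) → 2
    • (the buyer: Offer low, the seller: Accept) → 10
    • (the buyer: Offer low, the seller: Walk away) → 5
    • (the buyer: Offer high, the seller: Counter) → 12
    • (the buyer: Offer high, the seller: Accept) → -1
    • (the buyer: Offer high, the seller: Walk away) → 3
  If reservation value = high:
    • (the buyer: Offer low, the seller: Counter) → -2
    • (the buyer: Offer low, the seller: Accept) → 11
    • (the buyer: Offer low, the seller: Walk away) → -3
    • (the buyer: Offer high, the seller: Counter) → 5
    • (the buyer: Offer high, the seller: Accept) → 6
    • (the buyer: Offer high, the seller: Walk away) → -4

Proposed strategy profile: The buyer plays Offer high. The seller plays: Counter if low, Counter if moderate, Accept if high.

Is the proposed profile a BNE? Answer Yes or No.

A profile is a BNE iff every type of every player is best-responding given beliefs about the other side.
The buyer plays Offer high: E[Offer high] = 0.2·(-3) + 0.05·(-3) + 0.75·(12) = 8.25; E[Offer low] = 1. Best-responding. ✓
The seller (reservation value low), facing Offer high: Counter gives 13, Accept gives 11, Walk away gives 6. Proposed Counter is best. ✓
The seller (reservation value moderate), facing Offer high: Counter gives 12, Accept gives -1, Walk away gives 3. Proposed Counter is best. ✓
The seller (reservation value high), facing Offer high: Counter gives 5, Accept gives 6, Walk away gives -4. Proposed Accept is best. ✓

Yes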